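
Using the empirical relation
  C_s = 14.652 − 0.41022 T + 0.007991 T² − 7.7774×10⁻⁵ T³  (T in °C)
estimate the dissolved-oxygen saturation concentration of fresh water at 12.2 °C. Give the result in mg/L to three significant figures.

C_s = 14.652 − 0.41022×12.2 + 0.007991×12.2² − 7.7774×10⁻⁵×12.2³ = 10.70 mg/L.

C_s ≈ 10.7 mg/L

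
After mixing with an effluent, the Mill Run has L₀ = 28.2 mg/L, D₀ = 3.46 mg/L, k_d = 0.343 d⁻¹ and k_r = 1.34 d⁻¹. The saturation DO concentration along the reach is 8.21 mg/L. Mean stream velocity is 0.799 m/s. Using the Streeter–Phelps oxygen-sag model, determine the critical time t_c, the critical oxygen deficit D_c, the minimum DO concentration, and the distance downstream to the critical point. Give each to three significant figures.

t_c ≈ 0.924 d; D_c ≈ 5.26 mg/L; min DO ≈ 2.95 mg/L; x_c ≈ 63.8 km

t_c = [1/(k_r−k_d)] ln[(k_r/k_d)(1 − D₀(k_r−k_d)/(k_d L₀))]
= [1/(1.34−0.343)] ln[(1.34/0.343)(1 − 3.46×0.9970/(0.343×28.2))]
= (1/0.9970) ln[3.907 × 0.6434] = 1.003 × ln(2.513) = 1.003 × 0.9216 = 0.9244 d.
L(t_c) = L₀ e^(−k_d t_c) = 28.2 × 0.7283 = 20.54 mg/L, and at the critical point k_r D_c = k_d L, so D_c = (0.343/1.34) × 20.54 = 5.257 mg/L.
Minimum DO = C_s − D_c = 8.21 − 5.257 = 2.953 mg/L.
x_c = v t_c = 0.799 m/s × 0.9244 d × 86400 s/d = 63820 m ≈ 63.8 km.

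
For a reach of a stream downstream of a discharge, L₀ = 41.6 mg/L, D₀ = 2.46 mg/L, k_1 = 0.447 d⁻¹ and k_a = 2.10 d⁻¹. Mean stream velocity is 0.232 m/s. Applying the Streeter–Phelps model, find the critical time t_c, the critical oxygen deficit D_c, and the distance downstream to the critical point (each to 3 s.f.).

t_c = [1/(k_a−k_1)] ln[(k_a/k_1)(1 − D₀(k_a−k_1)/(k_1 L₀))]
= [1/(2.10−0.447)] ln[(2.10/0.447)(1 − 2.46×1.653/(0.447×41.6))]
= (1/1.653) ln[4.698 × 0.7813] = 0.6050 × ln(3.671) = 0.6050 × 1.300 = 0.7867 d.
D_c = (k_1/k_a) L₀ e^(−k_1 t_c) = (0.447/2.10) × 41.6 × e^(−0.447×0.7867) = 0.2129 × 41.6 × 0.7035 = 6.230 mg/L.
x_c = v t_c = 0.232 m/s × 0.7867 d × 86400 s/d = 15770 m ≈ 15.8 km.

t_c ≈ 0.787 d; D_c ≈ 6.23 mg/L; x_c ≈ 15.8 km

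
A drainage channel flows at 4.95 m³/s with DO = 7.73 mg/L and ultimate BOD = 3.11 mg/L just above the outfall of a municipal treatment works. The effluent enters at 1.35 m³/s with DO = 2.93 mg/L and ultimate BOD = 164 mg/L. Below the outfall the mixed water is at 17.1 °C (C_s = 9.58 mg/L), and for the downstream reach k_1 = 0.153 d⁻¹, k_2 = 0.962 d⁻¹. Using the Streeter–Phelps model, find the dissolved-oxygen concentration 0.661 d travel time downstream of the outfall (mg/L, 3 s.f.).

Mixed DO = (4.95×7.73 + 1.35×2.93)/(4.95+1.35) = 42.22/6.300 = 6.701 mg/L.
Mixed L₀ = (4.95×3.11 + 1.35×164)/(6.300) = 236.8/6.300 = 37.59 mg/L.
Initial deficit D₀ = C_s − DO₀ = 9.58 − 6.701 = 2.879 mg/L.
D(0.661) = [0.153×37.59/(0.962−0.153)](e^(−0.153×0.661) − e^(−0.962×0.661)) + 2.879 e^(−0.962×0.661)
= 7.108 × (0.9038 − 0.5295) + 2.879 × 0.5295 = 4.185 mg/L.
DO = 9.58 − 4.185 = 5.395 mg/L.

DO ≈ 5.39 mg/L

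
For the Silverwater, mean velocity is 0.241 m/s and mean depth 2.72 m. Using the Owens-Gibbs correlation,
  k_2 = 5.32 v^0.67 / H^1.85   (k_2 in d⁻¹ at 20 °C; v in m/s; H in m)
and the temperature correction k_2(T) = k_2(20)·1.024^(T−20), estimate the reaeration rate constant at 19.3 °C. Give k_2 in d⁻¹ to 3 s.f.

k_2 ≈ 0.317 d⁻¹

k_2(20) = 5.32 × 0.241^0.67 / 2.72^1.85 = 5.32 × 0.3854 / 6.367 = 0.3220 d⁻¹.
k_2(19.3) = 0.3220 × 1.024^(19.3−20) = 0.3220 × 0.9835 = 0.3167 d⁻¹.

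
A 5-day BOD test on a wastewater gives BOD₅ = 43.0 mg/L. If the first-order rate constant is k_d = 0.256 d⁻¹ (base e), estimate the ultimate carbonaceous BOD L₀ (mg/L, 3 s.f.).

L₀ ≈ 59.6 mg/L

BOD₅ = L₀(1 − e^(−5k_d)) ⇒ L₀ = BOD₅ / (1 − e^(−5×0.256))
= 43.0 / (1 − 0.2780) = 43.0 / 0.7220 = 59.56 mg/L.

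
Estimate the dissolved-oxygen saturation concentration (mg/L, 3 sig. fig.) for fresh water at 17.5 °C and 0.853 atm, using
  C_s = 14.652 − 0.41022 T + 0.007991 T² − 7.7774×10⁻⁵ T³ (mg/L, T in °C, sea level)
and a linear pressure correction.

C_s ≈ 8.11 mg/L

At sea level: C_s = 14.652 − 0.41022×17.5 + 0.007991×17.5² − 7.7774×10⁻⁵×17.5³ = 9.504 mg/L.
Pressure correction: C_s' = 9.504 × 0.853 = 8.107 mg/L.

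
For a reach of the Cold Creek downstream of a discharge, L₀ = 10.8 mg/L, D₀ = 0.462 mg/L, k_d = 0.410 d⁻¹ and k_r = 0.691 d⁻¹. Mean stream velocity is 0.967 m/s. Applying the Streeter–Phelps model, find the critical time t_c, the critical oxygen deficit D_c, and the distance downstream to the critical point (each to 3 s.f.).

At the critical point dD/dt = 0, so k_d L₀ e^(−k_d t) = k_r D. Substituting D(t) from the Streeter–Phelps equation and solving for t gives
t_c = ln[(k_r/k_d)(1 − D₀(k_r−k_d)/(k_d L₀))] / (k_r−k_d).
Here k_r−k_d = 0.2810 d⁻¹ and 1 − D₀(k_r−k_d)/(k_d L₀) = 1 − 0.462×0.2810/(0.410×10.8) = 0.9707, so
t_c = ln(1.685 × 0.9707) / 0.2810 = 0.4922 / 0.2810 = 1.752 d.
D_c = (k_d/k_r) L₀ e^(−k_d t_c) = (0.410/0.691) × 10.8 × e^(−0.410×1.752) = 0.5933 × 10.8 × 0.4876 = 3.125 mg/L.
x_c = v t_c = 0.967 m/s × 1.752 d × 86400 s/d = 146400 m ≈ 146 km.

t_c ≈ 1.75 d; D_c ≈ 3.12 mg/L; x_c ≈ 146 km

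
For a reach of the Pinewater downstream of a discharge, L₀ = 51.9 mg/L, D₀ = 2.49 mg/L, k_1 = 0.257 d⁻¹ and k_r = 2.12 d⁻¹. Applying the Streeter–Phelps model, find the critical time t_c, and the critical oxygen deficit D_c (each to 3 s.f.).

With k_r/k_1 = 8.249 and 1 − D₀(k_r−k_1)/(k_1 L₀) = 0.6522,
t_c = ln(8.249 × 0.6522) / (2.12 − 0.257) = ln(5.380) / 1.863 = 1.683/1.863 = 0.9032 d.
D_c = (k_1/k_r) L₀ e^(−k_1 t_c) = (0.257/2.12) × 51.9 × e^(−0.257×0.9032) = 0.1212 × 51.9 × 0.7928 = 4.988 mg/L.

t_c ≈ 0.903 d; D_c ≈ 4.99 mg/L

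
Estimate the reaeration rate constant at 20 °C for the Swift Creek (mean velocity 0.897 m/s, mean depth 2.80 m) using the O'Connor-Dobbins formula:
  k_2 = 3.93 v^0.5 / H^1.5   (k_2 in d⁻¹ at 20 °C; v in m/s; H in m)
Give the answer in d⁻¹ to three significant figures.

k_2 = 3.93 × 0.897^0.5 / 2.80^1.5 = 3.93 × 0.9471 / 4.685 = 0.7944 d⁻¹.

k_2 ≈ 0.794 d⁻¹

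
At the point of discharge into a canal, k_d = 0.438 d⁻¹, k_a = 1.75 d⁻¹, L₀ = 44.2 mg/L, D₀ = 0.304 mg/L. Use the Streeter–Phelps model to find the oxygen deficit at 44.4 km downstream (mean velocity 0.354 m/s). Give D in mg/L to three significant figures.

D ≈ 6.67 mg/L

Travel time t = x/v = 44.4 km / (0.354 m/s) = 44400 m / 0.354 m/s = 125400 s = 1.452 d.
k_d L₀/(k_a−k_d) = 0.438×44.2/(1.75−0.438) = 19.36/1.312 = 14.76 mg/L.
e^(−k_d t) = e^(−0.438×1.452) = 0.5295; e^(−k_a t) = e^(−1.75×1.452) = 0.07883.
D = 14.76 × (0.5295 − 0.07883) + 0.304 × 0.07883 = 6.650 + 0.02397 = 6.674 mg/L.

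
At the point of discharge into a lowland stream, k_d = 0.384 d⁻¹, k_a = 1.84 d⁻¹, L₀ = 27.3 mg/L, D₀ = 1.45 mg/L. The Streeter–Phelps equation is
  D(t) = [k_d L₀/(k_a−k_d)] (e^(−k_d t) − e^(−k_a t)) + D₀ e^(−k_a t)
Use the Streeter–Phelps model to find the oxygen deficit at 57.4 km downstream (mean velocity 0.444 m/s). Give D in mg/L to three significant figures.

Travel time t = x/v = 57.4 km / (0.444 m/s) = 57400 m / 0.444 m/s = 129300 s = 1.496 d.
k_d L₀/(k_a−k_d) = 0.384×27.3/(1.84−0.384) = 10.48/1.456 = 7.200 mg/L.
e^(−k_d t) = e^(−0.384×1.496) = 0.5629; e^(−k_a t) = e^(−1.84×1.496) = 0.06373.
D = 7.200 × (0.5629 − 0.06373) + 1.45 × 0.06373 = 3.594 + 0.09240 = 3.687 mg/L.

D ≈ 3.69 mg/L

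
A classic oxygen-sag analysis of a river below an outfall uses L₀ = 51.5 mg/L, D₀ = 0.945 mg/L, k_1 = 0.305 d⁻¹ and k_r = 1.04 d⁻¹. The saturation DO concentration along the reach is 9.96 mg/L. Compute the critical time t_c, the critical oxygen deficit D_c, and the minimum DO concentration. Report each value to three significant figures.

t_c ≈ 1.61 d; D_c ≈ 9.25 mg/L; min DO ≈ 0.710 mg/L

t_c = [1/(k_r−k_1)] ln[(k_r/k_1)(1 − D₀(k_r−k_1)/(k_1 L₀))]
= [1/(1.04−0.305)] ln[(1.04/0.305)(1 − 0.945×0.7350/(0.305×51.5))]
= (1/0.7350) ln[3.410 × 0.9558] = 1.361 × ln(3.259) = 1.361 × 1.181 = 1.607 d.
L(t_c) = L₀ e^(−k_1 t_c) = 51.5 × 0.6125 = 31.54 mg/L, and at the critical point k_r D_c = k_1 L, so D_c = (0.305/1.04) × 31.54 = 9.250 mg/L.
Minimum DO = C_s − D_c = 9.96 − 9.250 = 0.7097 mg/L.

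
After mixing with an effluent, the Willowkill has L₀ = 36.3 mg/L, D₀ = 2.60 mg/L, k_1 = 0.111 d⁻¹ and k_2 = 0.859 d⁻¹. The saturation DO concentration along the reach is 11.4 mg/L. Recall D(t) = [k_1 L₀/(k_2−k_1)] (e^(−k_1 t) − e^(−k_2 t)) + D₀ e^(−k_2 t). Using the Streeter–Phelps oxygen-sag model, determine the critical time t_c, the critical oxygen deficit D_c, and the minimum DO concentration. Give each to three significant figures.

At the critical point dD/dt = 0, so k_1 L₀ e^(−k_1 t) = k_2 D. Substituting D(t) from the Streeter–Phelps equation and solving for t gives
t_c = ln[(k_2/k_1)(1 − D₀(k_2−k_1)/(k_1 L₀))] / (k_2−k_1).
Here k_2−k_1 = 0.7480 d⁻¹ and 1 − D₀(k_2−k_1)/(k_1 L₀) = 1 − 2.60×0.7480/(0.111×36.3) = 0.5173, so
t_c = ln(7.739 × 0.5173) / 0.7480 = 1.387 / 0.7480 = 1.855 d.
L(t_c) = L₀ e^(−k_1 t_c) = 36.3 × 0.8140 = 29.55 mg/L, and at the critical point k_2 D_c = k_1 L, so D_c = (0.111/0.859) × 29.55 = 3.818 mg/L.
Minimum DO = C_s − D_c = 11.4 − 3.818 = 7.582 mg/L.

t_c ≈ 1.85 d; D_c ≈ 3.82 mg/L; min DO ≈ 7.58 mg/L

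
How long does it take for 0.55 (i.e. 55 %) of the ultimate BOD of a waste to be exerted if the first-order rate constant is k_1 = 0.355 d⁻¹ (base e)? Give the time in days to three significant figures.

t ≈ 2.25 d

y/L₀ = 1 − e^(−k_1 t) = 0.55 ⇒ e^(−k_1 t) = 0.450
t = −ln(0.450) / 0.355 = 0.7985 / 0.355 = 2.249 d.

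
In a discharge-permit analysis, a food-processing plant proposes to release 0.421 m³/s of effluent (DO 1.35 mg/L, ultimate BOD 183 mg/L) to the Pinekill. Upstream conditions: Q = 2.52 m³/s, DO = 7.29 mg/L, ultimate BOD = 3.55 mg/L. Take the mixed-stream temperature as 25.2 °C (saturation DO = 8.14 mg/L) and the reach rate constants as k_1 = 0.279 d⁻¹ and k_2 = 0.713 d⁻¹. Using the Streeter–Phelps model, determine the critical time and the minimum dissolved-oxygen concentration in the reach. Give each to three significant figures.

t_c ≈ 1.94 d; minimum DO ≈ 1.49 mg/L

Mixed DO = (2.52×7.29 + 0.421×1.35)/(2.52+0.421) = 18.94/2.941 = 6.440 mg/L.
Mixed L₀ = (2.52×3.55 + 0.421×183)/(2.941) = 85.99/2.941 = 29.24 mg/L.
Initial deficit D₀ = C_s − DO₀ = 8.14 − 6.440 = 1.700 mg/L.
t_c = (1/0.4340) ln[(0.713/0.279)(1 − 1.700×0.4340/(0.279×29.24))] = 2.304 × ln(2.324) = 1.943 d.
D_c = (0.279/0.713) × 29.24 × e^(−0.279×1.943) = 0.3913 × 29.24 × 0.5815 = 6.652 mg/L.
Minimum DO = 8.14 − 6.652 = 1.488 mg/L.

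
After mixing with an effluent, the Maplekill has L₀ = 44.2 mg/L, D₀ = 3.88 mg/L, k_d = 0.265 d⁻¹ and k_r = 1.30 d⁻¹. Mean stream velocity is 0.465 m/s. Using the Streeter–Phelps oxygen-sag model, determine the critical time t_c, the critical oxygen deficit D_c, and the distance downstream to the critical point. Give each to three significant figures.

t_c ≈ 1.13 d; D_c ≈ 6.68 mg/L; x_c ≈ 45.4 km

At the critical point dD/dt = 0, so k_d L₀ e^(−k_d t) = k_r D. Substituting D(t) from the Streeter–Phelps equation and solving for t gives
t_c = ln[(k_r/k_d)(1 − D₀(k_r−k_d)/(k_d L₀))] / (k_r−k_d).
Here k_r−k_d = 1.035 d⁻¹ and 1 − D₀(k_r−k_d)/(k_d L₀) = 1 − 3.88×1.035/(0.265×44.2) = 0.6572, so
t_c = ln(4.906 × 0.6572) / 1.035 = 1.171 / 1.035 = 1.131 d.
D_c = (k_d/k_r) L₀ e^(−k_d t_c) = (0.265/1.30) × 44.2 × e^(−0.265×1.131) = 0.2038 × 44.2 × 0.7410 = 6.677 mg/L.
x_c = v t_c = 0.465 m/s × 1.131 d × 86400 s/d = 45440 m ≈ 45.4 km.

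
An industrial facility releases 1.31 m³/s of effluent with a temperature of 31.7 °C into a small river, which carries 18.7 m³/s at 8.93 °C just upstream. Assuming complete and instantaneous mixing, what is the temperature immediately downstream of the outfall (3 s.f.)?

10.4 °C

Flow-weighted mixing: C = (Q_r C_r + Q_w C_w)/(Q_r + Q_w)
= (18.7×8.93 + 1.31×31.7)/(18.7 + 1.31) = 208.5/20.01 = 10.42 °C.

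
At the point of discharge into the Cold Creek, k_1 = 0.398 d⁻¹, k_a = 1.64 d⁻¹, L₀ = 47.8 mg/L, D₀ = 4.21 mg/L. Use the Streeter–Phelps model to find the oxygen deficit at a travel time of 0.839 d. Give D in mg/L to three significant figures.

k_1 L₀/(k_a−k_1) = 0.398×47.8/(1.64−0.398) = 19.02/1.242 = 15.32 mg/L.
e^(−k_1 t) = e^(−0.398×0.8390) = 0.7161; e^(−k_a t) = e^(−1.64×0.8390) = 0.2526.
D = 15.32 × (0.7161 − 0.2526) + 4.21 × 0.2526 = 7.100 + 1.063 = 8.163 mg/L.

D ≈ 8.16 mg/L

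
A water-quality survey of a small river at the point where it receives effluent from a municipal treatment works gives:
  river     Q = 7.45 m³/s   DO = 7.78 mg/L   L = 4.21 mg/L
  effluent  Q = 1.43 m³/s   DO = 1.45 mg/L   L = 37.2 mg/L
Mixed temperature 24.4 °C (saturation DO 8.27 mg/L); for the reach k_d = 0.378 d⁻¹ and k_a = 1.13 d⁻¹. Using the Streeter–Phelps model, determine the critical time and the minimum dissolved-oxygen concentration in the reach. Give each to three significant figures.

Mixed DO = (7.45×7.78 + 1.43×1.45)/(7.45+1.43) = 60.03/8.880 = 6.761 mg/L.
Mixed L₀ = (7.45×4.21 + 1.43×37.2)/(8.880) = 84.56/8.880 = 9.523 mg/L.
Initial deficit D₀ = C_s − DO₀ = 8.27 − 6.761 = 1.509 mg/L.
t_c = (1/0.7520) ln[(1.13/0.378)(1 − 1.509×0.7520/(0.378×9.523))] = 1.330 × ln(2.047) = 0.9525 d.
D_c = (0.378/1.13) × 9.523 × e^(−0.378×0.9525) = 0.3345 × 9.523 × 0.6977 = 2.222 mg/L.
Minimum DO = 8.27 − 2.222 = 6.048 mg/L.

t_c ≈ 0.952 d; minimum DO ≈ 6.05 mg/L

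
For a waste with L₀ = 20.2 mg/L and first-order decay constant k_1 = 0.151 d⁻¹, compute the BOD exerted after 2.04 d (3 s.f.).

y_t = L₀(1 − e^(−k_1 t)) = 20.2 × (1 − e^(−0.151×2.04))
= 20.2 × (1 − 0.7349) = 20.2 × 0.2651 = 5.355 mg/L.

y ≈ 5.36 mg/L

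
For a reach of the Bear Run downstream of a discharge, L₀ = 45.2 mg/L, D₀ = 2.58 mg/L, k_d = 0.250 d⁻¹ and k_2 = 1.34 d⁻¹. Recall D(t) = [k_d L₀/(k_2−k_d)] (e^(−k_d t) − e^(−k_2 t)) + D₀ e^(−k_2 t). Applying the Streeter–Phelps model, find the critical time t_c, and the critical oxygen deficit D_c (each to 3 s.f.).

t_c ≈ 1.28 d; D_c ≈ 6.13 mg/L

At the critical point dD/dt = 0, so k_d L₀ e^(−k_d t) = k_2 D. Substituting D(t) from the Streeter–Phelps equation and solving for t gives
t_c = ln[(k_2/k_d)(1 − D₀(k_2−k_d)/(k_d L₀))] / (k_2−k_d).
Here k_2−k_d = 1.090 d⁻¹ and 1 − D₀(k_2−k_d)/(k_d L₀) = 1 − 2.58×1.090/(0.250×45.2) = 0.7511, so
t_c = ln(5.360 × 0.7511) / 1.090 = 1.393 / 1.090 = 1.278 d.
D_c = (k_d/k_2) L₀ e^(−k_d t_c) = (0.250/1.34) × 45.2 × e^(−0.250×1.278) = 0.1866 × 45.2 × 0.7266 = 6.127 mg/L.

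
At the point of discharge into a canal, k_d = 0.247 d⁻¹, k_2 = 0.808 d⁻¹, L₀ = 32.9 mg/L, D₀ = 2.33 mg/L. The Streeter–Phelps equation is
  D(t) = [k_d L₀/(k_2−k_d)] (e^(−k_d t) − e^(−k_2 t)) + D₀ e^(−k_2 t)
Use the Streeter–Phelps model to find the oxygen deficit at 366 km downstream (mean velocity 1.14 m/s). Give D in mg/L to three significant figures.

Travel time t = x/v = 366 km / (1.14 m/s) = 366000 m / 1.14 m/s = 321100 s = 3.716 d.
k_d L₀/(k_2−k_d) = 0.247×32.9/(0.808−0.247) = 8.126/0.5610 = 14.49 mg/L.
e^(−k_d t) = e^(−0.247×3.716) = 0.3994; e^(−k_2 t) = e^(−0.808×3.716) = 0.04967.
D = 14.49 × (0.3994 − 0.04967) + 2.33 × 0.04967 = 5.066 + 0.1157 = 5.182 mg/L.

D ≈ 5.18 mg/L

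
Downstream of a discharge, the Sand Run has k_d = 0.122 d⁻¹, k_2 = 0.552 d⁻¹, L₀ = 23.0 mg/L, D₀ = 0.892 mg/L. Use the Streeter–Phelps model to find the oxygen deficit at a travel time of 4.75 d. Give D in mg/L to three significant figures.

k_d L₀/(k_2−k_d) = 0.122×23.0/(0.552−0.122) = 2.806/0.4300 = 6.526 mg/L.
e^(−k_d t) = e^(−0.122×4.750) = 0.5602; e^(−k_2 t) = e^(−0.552×4.750) = 0.07266.
D = 6.526 × (0.5602 − 0.07266) + 0.892 × 0.07266 = 3.181 + 0.06481 = 3.246 mg/L.

D ≈ 3.25 mg/L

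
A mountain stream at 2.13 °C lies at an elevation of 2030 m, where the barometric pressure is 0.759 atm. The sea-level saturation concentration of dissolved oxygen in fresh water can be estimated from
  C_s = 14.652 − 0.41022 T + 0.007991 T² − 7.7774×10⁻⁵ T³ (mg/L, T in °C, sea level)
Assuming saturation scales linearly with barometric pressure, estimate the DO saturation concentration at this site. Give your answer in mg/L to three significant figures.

C_s ≈ 10.5 mg/L

At sea level: C_s = 14.652 − 0.41022×2.13 + 0.007991×2.13² − 7.7774×10⁻⁵×2.13³ = 13.81 mg/L.
Pressure correction: C_s' = 13.81 × 0.759 = 10.48 mg/L.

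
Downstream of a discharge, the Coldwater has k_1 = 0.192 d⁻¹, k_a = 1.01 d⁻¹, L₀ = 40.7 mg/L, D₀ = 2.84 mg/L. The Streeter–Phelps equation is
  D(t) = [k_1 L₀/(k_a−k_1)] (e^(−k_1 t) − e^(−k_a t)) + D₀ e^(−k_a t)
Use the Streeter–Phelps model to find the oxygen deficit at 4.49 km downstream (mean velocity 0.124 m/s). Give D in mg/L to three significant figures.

D ≈ 4.42 mg/L

Travel time t = x/v = 4.49 km / (0.124 m/s) = 4490 m / 0.124 m/s = 36210 s = 0.4191 d.
k_1 L₀/(k_a−k_1) = 0.192×40.7/(1.01−0.192) = 7.814/0.8180 = 9.553 mg/L.
e^(−k_1 t) = e^(−0.192×0.4191) = 0.9227; e^(−k_a t) = e^(−1.01×0.4191) = 0.6549.
D = 9.553 × (0.9227 − 0.6549) + 2.84 × 0.6549 = 2.558 + 1.860 = 4.418 mg/L.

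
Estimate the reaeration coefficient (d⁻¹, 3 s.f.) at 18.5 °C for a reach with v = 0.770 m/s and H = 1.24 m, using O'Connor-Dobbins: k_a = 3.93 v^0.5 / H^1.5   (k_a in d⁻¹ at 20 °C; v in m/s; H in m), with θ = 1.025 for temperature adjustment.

k_a ≈ 2.41 d⁻¹

k_a(20) = 3.93 × 0.770^0.5 / 1.24^1.5 = 3.93 × 0.8775 / 1.381 = 2.497 d⁻¹.
k_a(18.5) = 2.497 × 1.025^(18.5−20) = 2.497 × 0.9636 = 2.407 d⁻¹.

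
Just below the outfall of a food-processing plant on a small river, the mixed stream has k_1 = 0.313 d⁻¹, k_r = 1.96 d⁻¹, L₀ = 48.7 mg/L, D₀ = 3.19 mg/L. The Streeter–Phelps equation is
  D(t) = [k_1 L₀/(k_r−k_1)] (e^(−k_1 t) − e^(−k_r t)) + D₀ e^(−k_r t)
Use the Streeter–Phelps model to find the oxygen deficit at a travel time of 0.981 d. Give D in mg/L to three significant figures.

k_1 L₀/(k_r−k_1) = 0.313×48.7/(1.96−0.313) = 15.24/1.647 = 9.255 mg/L.
e^(−k_1 t) = e^(−0.313×0.9810) = 0.7356; e^(−k_r t) = e^(−1.96×0.9810) = 0.1462.
D = 9.255 × (0.7356 − 0.1462) + 3.19 × 0.1462 = 5.455 + 0.4664 = 5.921 mg/L.

D ≈ 5.92 mg/L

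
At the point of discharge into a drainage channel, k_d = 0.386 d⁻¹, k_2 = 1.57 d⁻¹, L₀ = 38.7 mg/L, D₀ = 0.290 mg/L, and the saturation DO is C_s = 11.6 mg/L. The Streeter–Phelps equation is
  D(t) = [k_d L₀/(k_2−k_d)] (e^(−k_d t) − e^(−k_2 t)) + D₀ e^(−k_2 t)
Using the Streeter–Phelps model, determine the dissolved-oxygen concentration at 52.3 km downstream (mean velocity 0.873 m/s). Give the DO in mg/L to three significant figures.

Travel time t = x/v = 52.3 km / (0.873 m/s) = 52300 m / 0.873 m/s = 59910 s = 0.6934 d.
k_d L₀/(k_2−k_d) = 0.386×38.7/(1.57−0.386) = 14.94/1.184 = 12.62 mg/L.
e^(−k_d t) = e^(−0.386×0.6934) = 0.7652; e^(−k_2 t) = e^(−1.57×0.6934) = 0.3367.
D = 12.62 × (0.7652 − 0.3367) + 0.290 × 0.3367 = 5.406 + 0.09764 = 5.504 mg/L.
DO = C_s − D = 11.6 − 5.504 = 6.096 mg/L.

DO ≈ 6.10 mg/L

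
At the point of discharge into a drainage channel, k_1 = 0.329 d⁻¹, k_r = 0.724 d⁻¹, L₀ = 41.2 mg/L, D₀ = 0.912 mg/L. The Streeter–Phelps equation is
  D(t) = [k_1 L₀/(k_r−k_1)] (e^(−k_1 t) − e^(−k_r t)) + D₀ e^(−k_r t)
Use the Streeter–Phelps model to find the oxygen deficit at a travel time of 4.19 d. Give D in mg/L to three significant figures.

D ≈ 7.04 mg/L

k_1 L₀/(k_r−k_1) = 0.329×41.2/(0.724−0.329) = 13.55/0.3950 = 34.32 mg/L.
e^(−k_1 t) = e^(−0.329×4.190) = 0.2520; e^(−k_r t) = e^(−0.724×4.190) = 0.04814.
D = 34.32 × (0.2520 − 0.04814) + 0.912 × 0.04814 = 6.994 + 0.04391 = 7.038 mg/L.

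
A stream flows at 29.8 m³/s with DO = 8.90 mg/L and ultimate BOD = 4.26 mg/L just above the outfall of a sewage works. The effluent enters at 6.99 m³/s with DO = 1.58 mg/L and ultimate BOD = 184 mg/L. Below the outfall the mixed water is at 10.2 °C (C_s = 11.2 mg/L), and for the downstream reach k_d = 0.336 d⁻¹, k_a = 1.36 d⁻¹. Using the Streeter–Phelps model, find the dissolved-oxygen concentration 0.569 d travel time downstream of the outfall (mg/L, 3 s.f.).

Mixed DO = (29.8×8.90 + 6.99×1.58)/(29.8+6.99) = 276.3/36.79 = 7.509 mg/L.
Mixed L₀ = (29.8×4.26 + 6.99×184)/(36.79) = 1413/36.79 = 38.41 mg/L.
Initial deficit D₀ = C_s − DO₀ = 11.2 − 7.509 = 3.691 mg/L.
D(0.569) = [0.336×38.41/(1.36−0.336)](e^(−0.336×0.569) − e^(−1.36×0.569)) + 3.691 e^(−1.36×0.569)
= 12.60 × (0.8260 − 0.4612) + 3.691 × 0.4612 = 6.299 mg/L.
DO = 11.2 − 6.299 = 4.901 mg/L.

DO ≈ 4.90 mg/L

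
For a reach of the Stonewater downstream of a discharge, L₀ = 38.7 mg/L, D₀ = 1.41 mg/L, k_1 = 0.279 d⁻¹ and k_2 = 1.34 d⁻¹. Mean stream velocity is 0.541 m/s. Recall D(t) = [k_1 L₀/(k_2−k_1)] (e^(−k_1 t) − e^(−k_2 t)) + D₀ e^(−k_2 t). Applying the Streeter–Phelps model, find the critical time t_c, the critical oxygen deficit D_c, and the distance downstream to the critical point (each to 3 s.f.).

At the critical point dD/dt = 0, so k_1 L₀ e^(−k_1 t) = k_2 D. Substituting D(t) from the Streeter–Phelps equation and solving for t gives
t_c = ln[(k_2/k_1)(1 − D₀(k_2−k_1)/(k_1 L₀))] / (k_2−k_1).
Here k_2−k_1 = 1.061 d⁻¹ and 1 − D₀(k_2−k_1)/(k_1 L₀) = 1 − 1.41×1.061/(0.279×38.7) = 0.8614, so
t_c = ln(4.803 × 0.8614) / 1.061 = 1.420 / 1.061 = 1.338 d.
L(t_c) = L₀ e^(−k_1 t_c) = 38.7 × 0.6884 = 26.64 mg/L, and at the critical point k_2 D_c = k_1 L, so D_c = (0.279/1.34) × 26.64 = 5.547 mg/L.
x_c = v t_c = 0.541 m/s × 1.338 d × 86400 s/d = 62560 m ≈ 62.6 km.

t_c ≈ 1.34 d; D_c ≈ 5.55 mg/L; x_c ≈ 62.6 km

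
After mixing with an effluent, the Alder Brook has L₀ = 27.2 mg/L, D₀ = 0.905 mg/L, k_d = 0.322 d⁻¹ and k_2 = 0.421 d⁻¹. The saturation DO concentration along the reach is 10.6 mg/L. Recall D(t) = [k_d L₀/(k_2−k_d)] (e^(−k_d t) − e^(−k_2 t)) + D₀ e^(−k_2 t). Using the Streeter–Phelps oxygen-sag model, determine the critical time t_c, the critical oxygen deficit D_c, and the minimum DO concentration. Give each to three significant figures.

t_c ≈ 2.60 d; D_c ≈ 8.99 mg/L; min DO ≈ 1.61 mg/L

With k_2/k_d = 1.307 and 1 − D₀(k_2−k_d)/(k_d L₀) = 0.9898,
t_c = ln(1.307 × 0.9898) / (0.421 − 0.322) = ln(1.294) / 0.09900 = 0.2578/0.09900 = 2.604 d.
L(t_c) = L₀ e^(−k_d t_c) = 27.2 × 0.4324 = 11.76 mg/L, and at the critical point k_2 D_c = k_d L, so D_c = (0.322/0.421) × 11.76 = 8.995 mg/L.
Minimum DO = C_s − D_c = 10.6 − 8.995 = 1.605 mg/L.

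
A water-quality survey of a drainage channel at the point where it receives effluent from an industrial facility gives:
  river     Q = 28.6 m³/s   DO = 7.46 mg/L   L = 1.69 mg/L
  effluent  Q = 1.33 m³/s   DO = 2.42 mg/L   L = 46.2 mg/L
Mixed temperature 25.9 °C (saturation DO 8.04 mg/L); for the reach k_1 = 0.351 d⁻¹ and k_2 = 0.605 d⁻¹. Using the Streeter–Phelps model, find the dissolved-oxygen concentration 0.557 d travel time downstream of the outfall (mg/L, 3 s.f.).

DO ≈ 6.92 mg/L

Mixed DO = (28.6×7.46 + 1.33×2.42)/(28.6+1.33) = 216.6/29.93 = 7.236 mg/L.
Mixed L₀ = (28.6×1.69 + 1.33×46.2)/(29.93) = 109.8/29.93 = 3.668 mg/L.
Initial deficit D₀ = C_s − DO₀ = 8.04 − 7.236 = 0.8040 mg/L.
D(0.557) = [0.351×3.668/(0.605−0.351)](e^(−0.351×0.557) − e^(−0.605×0.557)) + 0.8040 e^(−0.605×0.557)
= 5.069 × (0.8224 − 0.7139) + 0.8040 × 0.7139 = 1.124 mg/L.
DO = 8.04 − 1.124 = 6.916 mg/L.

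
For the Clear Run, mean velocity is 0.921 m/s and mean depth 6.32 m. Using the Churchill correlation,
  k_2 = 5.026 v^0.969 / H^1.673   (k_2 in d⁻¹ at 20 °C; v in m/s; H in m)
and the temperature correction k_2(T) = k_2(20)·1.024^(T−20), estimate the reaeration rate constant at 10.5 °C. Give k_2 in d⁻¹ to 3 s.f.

k_2 ≈ 0.169 d⁻¹

k_2(20) = 5.026 × 0.921^0.969 / 6.32^1.673 = 5.026 × 0.9234 / 21.86 = 0.2123 d⁻¹.
k_2(10.5) = 0.2123 × 1.024^(10.5−20) = 0.2123 × 0.7983 = 0.1695 d⁻¹.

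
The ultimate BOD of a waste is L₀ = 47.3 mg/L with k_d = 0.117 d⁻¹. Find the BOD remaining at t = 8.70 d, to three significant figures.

L_t = L₀ e^(−k_d t) = 47.3 × e^(−0.117×8.70) = 47.3 × 0.3614 = 17.09 mg/L.

L ≈ 17.1 mg/L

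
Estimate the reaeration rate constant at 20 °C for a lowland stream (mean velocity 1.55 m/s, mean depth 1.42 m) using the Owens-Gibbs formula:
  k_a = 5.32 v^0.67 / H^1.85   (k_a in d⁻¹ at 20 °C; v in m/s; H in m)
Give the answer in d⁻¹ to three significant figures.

k_a = 5.32 × 1.55^0.67 / 1.42^1.85 = 5.32 × 1.341 / 1.913 = 3.730 d⁻¹.

k_a ≈ 3.73 d⁻¹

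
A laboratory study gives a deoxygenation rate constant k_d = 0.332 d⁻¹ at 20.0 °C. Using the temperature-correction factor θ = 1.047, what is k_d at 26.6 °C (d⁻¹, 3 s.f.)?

k_d(T₂) = k_d(T₁) · θ^(T₂−T₁) = 0.332 × 1.047^(26.6−20.0)
= 0.332 × 1.047^6.60 = 0.332 × 1.354 = 0.4496 d⁻¹.

k_d ≈ 0.450 d⁻¹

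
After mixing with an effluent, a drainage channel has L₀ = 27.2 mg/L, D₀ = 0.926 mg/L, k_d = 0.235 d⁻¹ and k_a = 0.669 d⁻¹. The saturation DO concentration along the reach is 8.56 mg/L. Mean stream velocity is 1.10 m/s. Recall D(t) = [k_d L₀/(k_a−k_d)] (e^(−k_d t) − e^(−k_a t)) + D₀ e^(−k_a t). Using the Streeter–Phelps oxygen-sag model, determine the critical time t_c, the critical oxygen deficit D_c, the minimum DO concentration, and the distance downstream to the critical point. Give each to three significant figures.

t_c ≈ 2.26 d; D_c ≈ 5.62 mg/L; min DO ≈ 2.94 mg/L; x_c ≈ 215 km

t_c = [1/(k_a−k_d)] ln[(k_a/k_d)(1 − D₀(k_a−k_d)/(k_d L₀))]
= [1/(0.669−0.235)] ln[(0.669/0.235)(1 − 0.926×0.4340/(0.235×27.2))]
= (1/0.4340) ln[2.847 × 0.9371] = 2.304 × ln(2.668) = 2.304 × 0.9813 = 2.261 d.
L(t_c) = L₀ e^(−k_d t_c) = 27.2 × 0.5878 = 15.99 mg/L, and at the critical point k_a D_c = k_d L, so D_c = (0.235/0.669) × 15.99 = 5.616 mg/L.
Minimum DO = C_s − D_c = 8.56 − 5.616 = 2.944 mg/L.
x_c = v t_c = 1.10 m/s × 2.261 d × 86400 s/d = 214900 m ≈ 215 km.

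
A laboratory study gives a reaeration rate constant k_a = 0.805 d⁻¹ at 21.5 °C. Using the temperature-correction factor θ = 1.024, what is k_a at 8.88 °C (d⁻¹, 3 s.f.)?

k_a ≈ 0.597 d⁻¹

k_a(T₂) = k_a(T₁) · θ^(T₂−T₁) = 0.805 × 1.024^(8.88−21.5)
= 0.805 × 1.024^-12.6 = 0.805 × 0.7413 = 0.5968 d⁻¹.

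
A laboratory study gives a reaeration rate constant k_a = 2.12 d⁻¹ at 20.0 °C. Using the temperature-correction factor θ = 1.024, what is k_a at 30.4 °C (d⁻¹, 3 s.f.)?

k_a ≈ 2.71 d⁻¹

k_a(T₂) = k_a(T₁) · θ^(T₂−T₁) = 2.12 × 1.024^(30.4−20.0)
= 2.12 × 1.024^10.4 = 2.12 × 1.280 = 2.713 d⁻¹.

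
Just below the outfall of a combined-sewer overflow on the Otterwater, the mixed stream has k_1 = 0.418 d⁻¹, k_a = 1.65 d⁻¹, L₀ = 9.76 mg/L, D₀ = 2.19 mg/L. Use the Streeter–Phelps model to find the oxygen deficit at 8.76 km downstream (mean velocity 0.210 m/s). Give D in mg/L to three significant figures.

D ≈ 2.20 mg/L

Travel time t = x/v = 8.76 km / (0.210 m/s) = 8760 m / 0.210 m/s = 41710 s = 0.4828 d.
k_1 L₀/(k_a−k_1) = 0.418×9.76/(1.65−0.418) = 4.080/1.232 = 3.311 mg/L.
e^(−k_1 t) = e^(−0.418×0.4828) = 0.8172; e^(−k_a t) = e^(−1.65×0.4828) = 0.4508.
D = 3.311 × (0.8172 − 0.4508) + 2.19 × 0.4508 = 1.213 + 0.9874 = 2.201 mg/L.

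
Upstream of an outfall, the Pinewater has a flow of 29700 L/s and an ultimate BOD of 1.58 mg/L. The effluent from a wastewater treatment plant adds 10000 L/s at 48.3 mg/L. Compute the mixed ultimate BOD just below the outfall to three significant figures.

Flow-weighted mixing: C = (Q_r C_r + Q_w C_w)/(Q_r + Q_w)
= (29700×1.58 + 10000×48.3)/(29700 + 10000) = 529900/39700 = 13.35 mg/L.

13.3 mg/L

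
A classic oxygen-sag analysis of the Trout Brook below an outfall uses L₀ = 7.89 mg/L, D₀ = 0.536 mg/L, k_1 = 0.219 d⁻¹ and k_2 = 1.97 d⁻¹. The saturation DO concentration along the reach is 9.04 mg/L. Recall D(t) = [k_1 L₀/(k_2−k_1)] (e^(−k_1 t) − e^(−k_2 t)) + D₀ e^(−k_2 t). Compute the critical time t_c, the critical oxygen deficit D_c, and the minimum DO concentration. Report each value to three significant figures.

t_c ≈ 0.807 d; D_c ≈ 0.735 mg/L; min DO ≈ 8.30 mg/L

At the critical point dD/dt = 0, so k_1 L₀ e^(−k_1 t) = k_2 D. Substituting D(t) from the Streeter–Phelps equation and solving for t gives
t_c = ln[(k_2/k_1)(1 − D₀(k_2−k_1)/(k_1 L₀))] / (k_2−k_1).
Here k_2−k_1 = 1.751 d⁻¹ and 1 − D₀(k_2−k_1)/(k_1 L₀) = 1 − 0.536×1.751/(0.219×7.89) = 0.4568, so
t_c = ln(8.995 × 0.4568) / 1.751 = 1.413 / 1.751 = 0.8071 d.
D_c = (k_1/k_2) L₀ e^(−k_1 t_c) = (0.219/1.97) × 7.89 × e^(−0.219×0.8071) = 0.1112 × 7.89 × 0.8380 = 0.7350 mg/L.
Minimum DO = C_s − D_c = 9.04 − 0.7350 = 8.305 mg/L.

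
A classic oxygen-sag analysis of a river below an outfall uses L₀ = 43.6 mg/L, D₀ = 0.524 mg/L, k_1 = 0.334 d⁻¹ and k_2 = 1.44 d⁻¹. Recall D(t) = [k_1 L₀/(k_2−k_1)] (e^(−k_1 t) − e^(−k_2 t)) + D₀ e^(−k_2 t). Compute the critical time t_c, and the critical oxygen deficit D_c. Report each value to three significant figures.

At the critical point dD/dt = 0, so k_1 L₀ e^(−k_1 t) = k_2 D. Substituting D(t) from the Streeter–Phelps equation and solving for t gives
t_c = ln[(k_2/k_1)(1 − D₀(k_2−k_1)/(k_1 L₀))] / (k_2−k_1).
Here k_2−k_1 = 1.106 d⁻¹ and 1 − D₀(k_2−k_1)/(k_1 L₀) = 1 − 0.524×1.106/(0.334×43.6) = 0.9602, so
t_c = ln(4.311 × 0.9602) / 1.106 = 1.421 / 1.106 = 1.284 d.
L(t_c) = L₀ e^(−k_1 t_c) = 43.6 × 0.6511 = 28.39 mg/L, and at the critical point k_2 D_c = k_1 L, so D_c = (0.334/1.44) × 28.39 = 6.585 mg/L.

t_c ≈ 1.28 d; D_c ≈ 6.58 mg/L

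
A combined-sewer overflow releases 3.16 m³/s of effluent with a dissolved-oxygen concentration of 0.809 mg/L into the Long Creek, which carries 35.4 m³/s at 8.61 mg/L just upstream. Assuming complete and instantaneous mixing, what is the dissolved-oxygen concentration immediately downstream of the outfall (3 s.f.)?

7.97 mg/L

Flow-weighted mixing: C = (Q_r C_r + Q_w C_w)/(Q_r + Q_w)
= (35.4×8.61 + 3.16×0.809)/(35.4 + 3.16) = 307.4/38.56 = 7.971 mg/L.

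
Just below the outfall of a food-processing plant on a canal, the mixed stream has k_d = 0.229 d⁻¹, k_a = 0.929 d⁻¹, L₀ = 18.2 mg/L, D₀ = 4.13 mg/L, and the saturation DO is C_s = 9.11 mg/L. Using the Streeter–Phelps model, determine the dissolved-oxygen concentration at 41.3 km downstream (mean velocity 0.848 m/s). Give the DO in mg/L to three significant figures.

Travel time t = x/v = 41.3 km / (0.848 m/s) = 41300 m / 0.848 m/s = 48700 s = 0.5637 d.
k_d L₀/(k_a−k_d) = 0.229×18.2/(0.929−0.229) = 4.168/0.7000 = 5.954 mg/L.
e^(−k_d t) = e^(−0.229×0.5637) = 0.8789; e^(−k_a t) = e^(−0.929×0.5637) = 0.5923.
D = 5.954 × (0.8789 − 0.5923) + 4.13 × 0.5923 = 1.706 + 2.446 = 4.153 mg/L.
DO = C_s − D = 9.11 − 4.153 = 4.957 mg/L.

DO ≈ 4.96 mg/L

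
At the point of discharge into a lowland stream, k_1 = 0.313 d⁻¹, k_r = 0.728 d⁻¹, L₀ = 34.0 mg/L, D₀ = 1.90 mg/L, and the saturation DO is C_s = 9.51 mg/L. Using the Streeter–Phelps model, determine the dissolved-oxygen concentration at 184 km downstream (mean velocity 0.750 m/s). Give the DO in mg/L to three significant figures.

DO ≈ 1.97 mg/L

Travel time t = x/v = 184 km / (0.750 m/s) = 184000 m / 0.750 m/s = 245300 s = 2.840 d.
k_1 L₀/(k_r−k_1) = 0.313×34.0/(0.728−0.313) = 10.64/0.4150 = 25.64 mg/L.
e^(−k_1 t) = e^(−0.313×2.840) = 0.4112; e^(−k_r t) = e^(−0.728×2.840) = 0.1265.
D = 25.64 × (0.4112 − 0.1265) + 1.90 × 0.1265 = 7.299 + 0.2404 = 7.539 mg/L.
DO = C_s − D = 9.51 − 7.539 = 1.971 mg/L.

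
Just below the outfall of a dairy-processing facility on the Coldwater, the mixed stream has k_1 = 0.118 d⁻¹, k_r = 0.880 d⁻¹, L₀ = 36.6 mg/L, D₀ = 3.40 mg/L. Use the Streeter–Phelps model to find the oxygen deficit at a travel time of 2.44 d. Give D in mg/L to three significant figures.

D ≈ 3.98 mg/L

k_1 L₀/(k_r−k_1) = 0.118×36.6/(0.880−0.118) = 4.319/0.7620 = 5.668 mg/L.
e^(−k_1 t) = e^(−0.118×2.440) = 0.7498; e^(−k_r t) = e^(−0.880×2.440) = 0.1168.
D = 5.668 × (0.7498 − 0.1168) + 3.40 × 0.1168 = 3.588 + 0.3972 = 3.985 mg/L.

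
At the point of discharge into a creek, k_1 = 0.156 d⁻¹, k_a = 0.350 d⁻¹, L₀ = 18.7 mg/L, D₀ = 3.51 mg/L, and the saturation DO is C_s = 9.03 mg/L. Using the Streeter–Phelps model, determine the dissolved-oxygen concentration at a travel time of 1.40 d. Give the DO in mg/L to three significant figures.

k_1 L₀/(k_a−k_1) = 0.156×18.7/(0.350−0.156) = 2.917/0.1940 = 15.04 mg/L.
e^(−k_1 t) = e^(−0.156×1.400) = 0.8038; e^(−k_a t) = e^(−0.350×1.400) = 0.6126.
D = 15.04 × (0.8038 − 0.6126) + 3.51 × 0.6126 = 2.875 + 2.150 = 5.025 mg/L.
DO = C_s − D = 9.03 − 5.025 = 4.005 mg/L.

DO ≈ 4.00 mg/L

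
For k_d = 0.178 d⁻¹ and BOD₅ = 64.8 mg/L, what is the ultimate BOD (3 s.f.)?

BOD₅ = L₀(1 − e^(−5k_d)) ⇒ L₀ = BOD₅ / (1 − e^(−5×0.178))
= 64.8 / (1 − 0.4107) = 64.8 / 0.5893 = 110.0 mg/L.

L₀ ≈ 110 mg/L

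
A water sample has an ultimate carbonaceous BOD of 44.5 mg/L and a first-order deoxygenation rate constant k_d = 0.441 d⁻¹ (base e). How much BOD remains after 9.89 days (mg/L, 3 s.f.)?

L ≈ 0.568 mg/L

L_t = L₀ e^(−k_d t) = 44.5 × e^(−0.441×9.89) = 44.5 × 0.01276 = 0.5678 mg/L.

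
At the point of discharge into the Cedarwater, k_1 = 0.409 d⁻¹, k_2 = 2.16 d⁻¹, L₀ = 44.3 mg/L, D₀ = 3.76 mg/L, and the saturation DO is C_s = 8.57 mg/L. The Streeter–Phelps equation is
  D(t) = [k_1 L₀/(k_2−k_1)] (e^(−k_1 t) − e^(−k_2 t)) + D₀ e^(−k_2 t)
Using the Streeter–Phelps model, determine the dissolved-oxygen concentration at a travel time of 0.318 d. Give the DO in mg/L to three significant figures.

DO ≈ 2.80 mg/L

k_1 L₀/(k_2−k_1) = 0.409×44.3/(2.16−0.409) = 18.12/1.751 = 10.35 mg/L.
e^(−k_1 t) = e^(−0.409×0.3180) = 0.8780; e^(−k_2 t) = e^(−2.16×0.3180) = 0.5031.
D = 10.35 × (0.8780 − 0.5031) + 3.76 × 0.5031 = 3.879 + 1.892 = 5.771 mg/L.
DO = C_s − D = 8.57 − 5.771 = 2.799 mg/L.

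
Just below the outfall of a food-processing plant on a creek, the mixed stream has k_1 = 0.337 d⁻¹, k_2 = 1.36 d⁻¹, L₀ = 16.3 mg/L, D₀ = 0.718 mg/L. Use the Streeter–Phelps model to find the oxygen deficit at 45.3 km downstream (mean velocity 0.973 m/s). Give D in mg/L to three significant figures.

Travel time t = x/v = 45.3 km / (0.973 m/s) = 45300 m / 0.973 m/s = 46560 s = 0.5389 d.
k_1 L₀/(k_2−k_1) = 0.337×16.3/(1.36−0.337) = 5.493/1.023 = 5.370 mg/L.
e^(−k_1 t) = e^(−0.337×0.5389) = 0.8339; e^(−k_2 t) = e^(−1.36×0.5389) = 0.4805.
D = 5.370 × (0.8339 − 0.4805) + 0.718 × 0.4805 = 1.898 + 0.3450 = 2.243 mg/L.

D ≈ 2.24 mg/L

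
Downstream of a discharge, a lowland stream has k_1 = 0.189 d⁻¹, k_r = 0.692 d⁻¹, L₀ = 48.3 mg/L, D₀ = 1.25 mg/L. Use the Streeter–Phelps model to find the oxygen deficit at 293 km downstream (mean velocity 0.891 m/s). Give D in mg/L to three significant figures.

D ≈ 7.63 mg/L

Travel time t = x/v = 293 km / (0.891 m/s) = 293000 m / 0.891 m/s = 328800 s = 3.806 d.
k_1 L₀/(k_r−k_1) = 0.189×48.3/(0.692−0.189) = 9.129/0.5030 = 18.15 mg/L.
e^(−k_1 t) = e^(−0.189×3.806) = 0.4871; e^(−k_r t) = e^(−0.692×3.806) = 0.07181.
D = 18.15 × (0.4871 − 0.07181) + 1.25 × 0.07181 = 7.536 + 0.08976 = 7.626 mg/L.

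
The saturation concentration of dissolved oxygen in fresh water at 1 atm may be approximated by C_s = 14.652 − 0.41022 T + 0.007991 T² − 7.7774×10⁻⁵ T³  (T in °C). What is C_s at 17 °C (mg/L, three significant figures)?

C_s ≈ 9.61 mg/L

C_s = 14.652 − 0.41022×17 + 0.007991×17² − 7.7774×10⁻⁵×17³ = 9.606 mg/L.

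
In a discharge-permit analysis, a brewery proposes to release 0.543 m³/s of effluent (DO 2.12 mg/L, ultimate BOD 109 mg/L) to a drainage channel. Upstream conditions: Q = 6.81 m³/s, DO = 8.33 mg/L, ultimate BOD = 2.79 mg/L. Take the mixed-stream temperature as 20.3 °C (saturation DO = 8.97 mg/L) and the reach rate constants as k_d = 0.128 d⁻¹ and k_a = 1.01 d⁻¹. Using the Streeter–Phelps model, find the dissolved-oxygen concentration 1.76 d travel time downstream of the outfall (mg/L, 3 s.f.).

Mixed DO = (6.81×8.33 + 0.543×2.12)/(6.81+0.543) = 57.88/7.353 = 7.871 mg/L.
Mixed L₀ = (6.81×2.79 + 0.543×109)/(7.353) = 78.19/7.353 = 10.63 mg/L.
Initial deficit D₀ = C_s − DO₀ = 8.97 − 7.871 = 1.099 mg/L.
D(1.76) = [0.128×10.63/(1.01−0.128)](e^(−0.128×1.76) − e^(−1.01×1.76)) + 1.099 e^(−1.01×1.76)
= 1.543 × (0.7983 − 0.1690) + 1.099 × 0.1690 = 1.157 mg/L.
DO = 8.97 − 1.157 = 7.813 mg/L.

DO ≈ 7.81 mg/L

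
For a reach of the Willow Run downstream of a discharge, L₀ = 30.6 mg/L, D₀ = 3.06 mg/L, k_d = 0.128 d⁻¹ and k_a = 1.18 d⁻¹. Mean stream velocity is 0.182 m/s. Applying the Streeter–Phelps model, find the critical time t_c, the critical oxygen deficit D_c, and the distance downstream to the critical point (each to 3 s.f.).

t_c ≈ 0.471 d; D_c ≈ 3.12 mg/L; x_c ≈ 7.41 km

t_c = [1/(k_a−k_d)] ln[(k_a/k_d)(1 − D₀(k_a−k_d)/(k_d L₀))]
= [1/(1.18−0.128)] ln[(1.18/0.128)(1 − 3.06×1.052/(0.128×30.6))]
= (1/1.052) ln[9.219 × 0.1781] = 0.9506 × ln(1.642) = 0.9506 × 0.4960 = 0.4715 d.
L(t_c) = L₀ e^(−k_d t_c) = 30.6 × 0.9414 = 28.81 mg/L, and at the critical point k_a D_c = k_d L, so D_c = (0.128/1.18) × 28.81 = 3.125 mg/L.
x_c = v t_c = 0.182 m/s × 0.4715 d × 86400 s/d = 7414 m ≈ 7.41 km.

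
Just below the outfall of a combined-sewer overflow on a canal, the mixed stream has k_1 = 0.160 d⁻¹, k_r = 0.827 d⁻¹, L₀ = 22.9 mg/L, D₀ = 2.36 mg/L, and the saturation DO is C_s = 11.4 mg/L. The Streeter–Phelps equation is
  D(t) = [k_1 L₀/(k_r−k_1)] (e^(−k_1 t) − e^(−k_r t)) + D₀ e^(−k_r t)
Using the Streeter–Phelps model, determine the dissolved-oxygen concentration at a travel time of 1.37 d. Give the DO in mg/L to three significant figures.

k_1 L₀/(k_r−k_1) = 0.160×22.9/(0.827−0.160) = 3.664/0.6670 = 5.493 mg/L.
e^(−k_1 t) = e^(−0.160×1.370) = 0.8032; e^(−k_r t) = e^(−0.827×1.370) = 0.3221.
D = 5.493 × (0.8032 − 0.3221) + 2.36 × 0.3221 = 2.643 + 0.7601 = 3.403 mg/L.
DO = C_s − D = 11.4 − 3.403 = 7.997 mg/L.

DO ≈ 8.00 mg/L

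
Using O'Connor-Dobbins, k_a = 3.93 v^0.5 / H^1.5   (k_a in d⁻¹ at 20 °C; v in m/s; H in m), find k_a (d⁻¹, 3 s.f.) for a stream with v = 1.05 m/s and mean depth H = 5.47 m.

k_a ≈ 0.315 d⁻¹

k_a = 3.93 × 1.05^0.5 / 5.47^1.5 = 3.93 × 1.025 / 12.79 = 0.3148 d⁻¹.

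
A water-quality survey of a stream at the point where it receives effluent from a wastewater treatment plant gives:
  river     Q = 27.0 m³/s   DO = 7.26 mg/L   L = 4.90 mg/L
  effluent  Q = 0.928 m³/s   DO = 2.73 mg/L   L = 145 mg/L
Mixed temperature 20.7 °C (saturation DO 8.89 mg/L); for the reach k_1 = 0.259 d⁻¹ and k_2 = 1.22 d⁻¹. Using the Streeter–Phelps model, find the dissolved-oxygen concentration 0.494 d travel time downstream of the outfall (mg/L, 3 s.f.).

Mixed DO = (27.0×7.26 + 0.928×2.73)/(27.0+0.928) = 198.6/27.93 = 7.109 mg/L.
Mixed L₀ = (27.0×4.90 + 0.928×145)/(27.93) = 266.9/27.93 = 9.555 mg/L.
Initial deficit D₀ = C_s − DO₀ = 8.89 − 7.109 = 1.781 mg/L.
D(0.494) = [0.259×9.555/(1.22−0.259)](e^(−0.259×0.494) − e^(−1.22×0.494)) + 1.781 e^(−1.22×0.494)
= 2.575 × (0.8799 − 0.5473) + 1.781 × 0.5473 = 1.831 mg/L.
DO = 8.89 − 1.831 = 7.059 mg/L.

DO ≈ 7.06 mg/L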